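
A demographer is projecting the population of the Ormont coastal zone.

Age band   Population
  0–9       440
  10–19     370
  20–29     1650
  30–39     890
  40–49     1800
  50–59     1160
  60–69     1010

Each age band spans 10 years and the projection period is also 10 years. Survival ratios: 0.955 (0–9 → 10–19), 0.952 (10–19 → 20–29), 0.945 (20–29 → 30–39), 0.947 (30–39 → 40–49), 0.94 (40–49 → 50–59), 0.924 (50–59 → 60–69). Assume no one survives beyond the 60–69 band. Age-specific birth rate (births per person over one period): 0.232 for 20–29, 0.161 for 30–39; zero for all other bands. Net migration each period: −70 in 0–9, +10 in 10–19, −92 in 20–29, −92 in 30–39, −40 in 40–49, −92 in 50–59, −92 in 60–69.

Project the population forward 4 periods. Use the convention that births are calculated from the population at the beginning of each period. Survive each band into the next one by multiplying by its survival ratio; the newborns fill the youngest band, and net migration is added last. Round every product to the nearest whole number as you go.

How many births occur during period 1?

526

(Bands numbered youngest = 1 to oldest = 7.)
Period 1.
Births: 1650 × 0.232 = 383 ; 890 × 0.161 = 143 → 526
Band 2: 440 × 0.955 = 420
Band 3: 370 × 0.952 = 352
Band 4: 1650 × 0.945 = 1559
Band 5: 890 × 0.947 = 843
Band 6: 1800 × 0.94 = 1692
Band 7: 1160 × 0.924 = 1072
Net migration: Band 1 − 70 → 456; Band 2 + 10 → 430; Band 3 − 92 → 260; Band 4 − 92 → 1467; Band 5 − 40 → 803; Band 6 − 92 → 1600; Band 7 − 92 → 980
→ [456, 430, 260, 1467, 803, 1600, 980]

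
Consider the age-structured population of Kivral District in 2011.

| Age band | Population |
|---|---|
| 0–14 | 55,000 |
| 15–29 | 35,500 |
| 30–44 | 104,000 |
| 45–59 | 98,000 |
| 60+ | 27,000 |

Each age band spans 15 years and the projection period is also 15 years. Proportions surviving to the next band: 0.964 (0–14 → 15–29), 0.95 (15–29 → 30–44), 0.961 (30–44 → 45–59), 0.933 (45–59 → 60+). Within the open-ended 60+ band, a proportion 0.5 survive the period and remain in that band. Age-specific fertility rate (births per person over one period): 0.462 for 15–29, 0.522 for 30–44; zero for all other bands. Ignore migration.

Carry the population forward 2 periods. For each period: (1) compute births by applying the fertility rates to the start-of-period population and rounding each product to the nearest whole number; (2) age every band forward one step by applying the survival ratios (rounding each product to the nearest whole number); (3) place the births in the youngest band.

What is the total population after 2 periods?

Let band 1 be 0–14 through band 5 = 60+.
— Period 1 —
Births: 35500 × 0.462 = 16401  |  104000 × 0.522 = 54288 ⇒ total 70689
Band 2: 55000 × 0.964 = 53020
Band 3: 35500 × 0.95 = 33725
Band 4: 104000 × 0.961 = 99944
Band 5: 98000 × 0.933 + 27000 × 0.5 = 91434 + 13500 = 104934
Population now: 0–14=70689, 15–29=53020, 30–44=33725, 45–59=99944, 60+=104934
— Period 2 —
Births: 53020 × 0.462 = 24495  |  33725 × 0.522 = 17604 ⇒ total 42099
Band 2: 70689 × 0.964 = 68144
Band 3: 53020 × 0.95 = 50369
Band 4: 33725 × 0.961 = 32410
Band 5: 99944 × 0.933 + 104934 × 0.5 = 93248 + 52467 = 145715
Population now: 0–14=42099, 15–29=68144, 30–44=50369, 45–59=32410, 60+=145715
Total after period 2: 42099 + 68144 + 50369 + 32410 + 145715 = 338737

338737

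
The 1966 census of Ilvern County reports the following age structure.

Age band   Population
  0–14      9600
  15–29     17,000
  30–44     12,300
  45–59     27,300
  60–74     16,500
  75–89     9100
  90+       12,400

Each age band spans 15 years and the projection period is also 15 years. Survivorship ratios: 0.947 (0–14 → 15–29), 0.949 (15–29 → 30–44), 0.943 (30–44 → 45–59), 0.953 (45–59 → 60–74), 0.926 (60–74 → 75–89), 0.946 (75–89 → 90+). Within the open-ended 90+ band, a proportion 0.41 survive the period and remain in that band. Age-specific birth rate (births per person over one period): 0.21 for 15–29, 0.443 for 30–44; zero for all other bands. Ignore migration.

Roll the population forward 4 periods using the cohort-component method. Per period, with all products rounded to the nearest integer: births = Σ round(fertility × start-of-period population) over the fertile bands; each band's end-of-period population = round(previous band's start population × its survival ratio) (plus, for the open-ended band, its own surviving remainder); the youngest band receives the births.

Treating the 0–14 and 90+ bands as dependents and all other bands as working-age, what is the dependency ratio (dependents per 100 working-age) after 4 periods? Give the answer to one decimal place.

[period 1]
Births: 17000 * 0.21 = 3570  |  12300 * 0.443 = 5449 ⇒ total 9019
15–29: 9600 * 0.947 = 9091
30–44: 17000 * 0.949 = 16133
45–59: 12300 * 0.943 = 11599
60–74: 27300 * 0.953 = 26017
75–89: 16500 * 0.926 = 15279
90+: 9100 * 0.946 + 12400 * 0.41 = 8609 + 5084 = 13693
→ [9019, 9091, 16133, 11599, 26017, 15279, 13693]
[period 2]
Births: 9091 * 0.21 = 1909  |  16133 * 0.443 = 7147 ⇒ total 9056
15–29: 9019 * 0.947 = 8541
30–44: 9091 * 0.949 = 8627
45–59: 16133 * 0.943 = 15213
60–74: 11599 * 0.953 = 11054
75–89: 26017 * 0.926 = 24092
90+: 15279 * 0.946 + 13693 * 0.41 = 14454 + 5614 = 20068
→ [9056, 8541, 8627, 15213, 11054, 24092, 20068]
[period 3]
Births: 8541 * 0.21 = 1794  |  8627 * 0.443 = 3822 ⇒ total 5616
15–29: 9056 * 0.947 = 8576
30–44: 8541 * 0.949 = 8105
45–59: 8627 * 0.943 = 8135
60–74: 15213 * 0.953 = 14498
75–89: 11054 * 0.926 = 10236
90+: 24092 * 0.946 + 20068 * 0.41 = 22791 + 8228 = 31019
→ [5616, 8576, 8105, 8135, 14498, 10236, 31019]
[period 4]
Births: 8576 * 0.21 = 1801  |  8105 * 0.443 = 3591 ⇒ total 5392
15–29: 5616 * 0.947 = 5318
30–44: 8576 * 0.949 = 8139
45–59: 8105 * 0.943 = 7643
60–74: 8135 * 0.953 = 7753
75–89: 14498 * 0.926 = 13425
90+: 10236 * 0.946 + 31019 * 0.41 = 9683 + 12718 = 22401
→ [5392, 5318, 8139, 7643, 7753, 13425, 22401]
Dependents (band 0–14 + band 90+) = 5392 + 22401 = 27793; working-age = 42278; ratio = 27793/42278 × 100 = 65.7

65.7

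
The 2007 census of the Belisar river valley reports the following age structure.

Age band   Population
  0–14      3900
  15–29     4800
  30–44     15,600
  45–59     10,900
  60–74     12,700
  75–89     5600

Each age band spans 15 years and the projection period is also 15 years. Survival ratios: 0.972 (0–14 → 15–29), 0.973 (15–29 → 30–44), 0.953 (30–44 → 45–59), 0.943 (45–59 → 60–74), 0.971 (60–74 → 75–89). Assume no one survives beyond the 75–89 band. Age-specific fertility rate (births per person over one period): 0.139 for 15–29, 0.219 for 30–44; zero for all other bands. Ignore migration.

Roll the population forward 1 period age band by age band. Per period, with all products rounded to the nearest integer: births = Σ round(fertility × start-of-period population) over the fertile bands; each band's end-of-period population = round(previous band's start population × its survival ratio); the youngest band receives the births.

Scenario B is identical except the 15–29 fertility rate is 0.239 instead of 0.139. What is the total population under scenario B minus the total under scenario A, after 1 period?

Call the bands 1 to 6, youngest first.
— Period 1 —
Births: 4800 × 0.139 = 667, 15600 × 0.219 = 3416 — total 4083
Band 2: 3900 × 0.972 = 3791
Band 3: 4800 × 0.973 = 4670
Band 4: 15600 × 0.953 = 14867
Band 5: 10900 × 0.943 = 10279
Band 6: 12700 × 0.971 = 12332
Population now: 0–14=4083, 15–29=3791, 30–44=4670, 45–59=14867, 60–74=10279, 75–89=12332
Scenario A total after 1 period: 50022
Scenario B projection —
— Period 1 —
Births: 4800 × 0.239 = 1147, 15600 × 0.219 = 3416 — total 4563
Band 2: 3900 × 0.972 = 3791
Band 3: 4800 × 0.973 = 4670
Band 4: 15600 × 0.953 = 14867
Band 5: 10900 × 0.943 = 10279
Band 6: 12700 × 0.971 = 12332
Population now: 0–14=4563, 15–29=3791, 30–44=4670, 45–59=14867, 60–74=10279, 75–89=12332
Scenario B total after 1 period: 50502
Difference B − A = 50502 − 50022 = 480

480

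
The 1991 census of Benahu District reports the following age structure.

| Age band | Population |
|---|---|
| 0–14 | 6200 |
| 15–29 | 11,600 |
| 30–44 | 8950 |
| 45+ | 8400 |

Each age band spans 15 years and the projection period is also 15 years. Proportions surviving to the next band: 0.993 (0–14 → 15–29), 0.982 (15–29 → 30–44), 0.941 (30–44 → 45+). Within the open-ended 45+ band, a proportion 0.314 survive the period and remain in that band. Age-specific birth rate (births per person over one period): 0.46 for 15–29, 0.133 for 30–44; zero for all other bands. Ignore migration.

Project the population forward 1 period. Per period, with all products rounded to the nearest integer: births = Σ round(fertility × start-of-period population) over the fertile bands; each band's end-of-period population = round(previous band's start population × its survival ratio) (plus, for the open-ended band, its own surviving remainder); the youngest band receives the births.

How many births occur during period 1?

6526

Numbering the bands 1..4 from youngest to oldest:
Period 1:
Births: 11600 * 0.46 = 5336, 8950 * 0.133 = 1190 ⇒ total 6526
Band 2: 6200 * 0.993 = 6157
Band 3: 11600 * 0.982 = 11391
Band 4: 8950 * 0.941 + 8400 * 0.314 = 8422 + 2638 = 11060
→ [6526, 6157, 11391, 11060]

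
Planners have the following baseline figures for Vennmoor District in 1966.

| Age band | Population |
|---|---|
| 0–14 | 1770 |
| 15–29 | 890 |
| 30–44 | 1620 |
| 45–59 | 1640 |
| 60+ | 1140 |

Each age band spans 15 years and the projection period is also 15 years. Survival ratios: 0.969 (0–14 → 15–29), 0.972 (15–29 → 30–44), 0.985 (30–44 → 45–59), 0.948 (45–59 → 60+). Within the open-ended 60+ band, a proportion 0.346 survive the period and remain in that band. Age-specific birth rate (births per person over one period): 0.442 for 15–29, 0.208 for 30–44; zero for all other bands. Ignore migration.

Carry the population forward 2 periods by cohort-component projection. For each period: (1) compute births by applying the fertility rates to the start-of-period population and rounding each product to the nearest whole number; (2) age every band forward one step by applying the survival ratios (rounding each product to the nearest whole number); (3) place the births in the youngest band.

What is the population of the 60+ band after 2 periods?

Period 1.
Births: 890 * 0.442 = 393 ; 1620 * 0.208 = 337 — total 730
15–29: 1770 * 0.969 = 1715
30–44: 890 * 0.972 = 865
45–59: 1620 * 0.985 = 1596
60+: 1640 * 0.948 + 1140 * 0.346 = 1555 + 394 = 1949
End of period: [730, 1715, 865, 1596, 1949]
Period 2.
Births: 1715 * 0.442 = 758 ; 865 * 0.208 = 180 — total 938
15–29: 730 * 0.969 = 707
30–44: 1715 * 0.972 = 1667
45–59: 865 * 0.985 = 852
60+: 1596 * 0.948 + 1949 * 0.346 = 1513 + 674 = 2187
End of period: [938, 707, 1667, 852, 2187]

2187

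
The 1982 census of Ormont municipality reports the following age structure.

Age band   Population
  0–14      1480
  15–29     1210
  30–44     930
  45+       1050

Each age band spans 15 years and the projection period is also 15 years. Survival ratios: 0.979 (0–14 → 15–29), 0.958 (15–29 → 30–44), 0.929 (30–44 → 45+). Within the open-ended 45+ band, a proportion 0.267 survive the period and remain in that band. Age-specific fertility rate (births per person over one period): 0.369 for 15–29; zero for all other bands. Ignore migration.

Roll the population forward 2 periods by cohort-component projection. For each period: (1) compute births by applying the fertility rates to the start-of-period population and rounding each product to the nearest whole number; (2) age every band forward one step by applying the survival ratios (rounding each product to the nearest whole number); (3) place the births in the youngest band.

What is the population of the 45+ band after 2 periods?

Let group 1 be 0–14 through group 4 = 45+.
Period 1.
Births: 1210 * 0.369 = 446
Group 2: 1480 * 0.979 = 1449
Group 3: 1210 * 0.958 = 1159
Group 4: 930 * 0.929 + 1050 * 0.267 = 864 + 280 = 1144
End of period: [446, 1449, 1159, 1144]
Period 2.
Births: 1449 * 0.369 = 535
Group 2: 446 * 0.979 = 437
Group 3: 1449 * 0.958 = 1388
Group 4: 1159 * 0.929 + 1144 * 0.267 = 1077 + 305 = 1382
End of period: [535, 437, 1388, 1382]

1382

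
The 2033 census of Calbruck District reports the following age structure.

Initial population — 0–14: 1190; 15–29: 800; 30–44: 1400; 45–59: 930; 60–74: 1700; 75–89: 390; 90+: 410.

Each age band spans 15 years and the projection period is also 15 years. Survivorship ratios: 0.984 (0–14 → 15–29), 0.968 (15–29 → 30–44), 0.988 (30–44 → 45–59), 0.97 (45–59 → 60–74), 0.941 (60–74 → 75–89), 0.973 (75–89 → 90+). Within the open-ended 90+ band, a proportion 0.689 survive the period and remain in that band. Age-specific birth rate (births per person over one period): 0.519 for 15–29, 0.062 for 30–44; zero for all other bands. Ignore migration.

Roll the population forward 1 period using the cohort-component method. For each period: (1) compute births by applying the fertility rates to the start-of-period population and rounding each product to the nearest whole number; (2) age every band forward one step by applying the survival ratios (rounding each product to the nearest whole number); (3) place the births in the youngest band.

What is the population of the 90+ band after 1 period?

661

[period 1]
Births: 800 × 0.519 = 415  |  1400 × 0.062 = 87 → 502
15–29: 1190 × 0.984 = 1171
30–44: 800 × 0.968 = 774
45–59: 1400 × 0.988 = 1383
60–74: 930 × 0.97 = 902
75–89: 1700 × 0.941 = 1600
90+: 390 × 0.973 + 410 × 0.689 = 379 + 282 = 661
Giving 502 / 1171 / 774 / 1383 / 902 / 1600 / 661.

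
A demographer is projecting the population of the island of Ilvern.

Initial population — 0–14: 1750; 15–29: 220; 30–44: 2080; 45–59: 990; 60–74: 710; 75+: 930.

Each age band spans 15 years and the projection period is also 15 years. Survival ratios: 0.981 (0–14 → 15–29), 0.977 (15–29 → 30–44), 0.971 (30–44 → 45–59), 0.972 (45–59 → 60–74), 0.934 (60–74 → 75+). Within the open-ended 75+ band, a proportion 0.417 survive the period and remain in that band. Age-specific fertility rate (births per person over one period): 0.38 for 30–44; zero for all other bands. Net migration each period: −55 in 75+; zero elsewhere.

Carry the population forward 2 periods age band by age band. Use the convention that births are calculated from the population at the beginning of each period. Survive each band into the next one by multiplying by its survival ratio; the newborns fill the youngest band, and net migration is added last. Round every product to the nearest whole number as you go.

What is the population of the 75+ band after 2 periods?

1259

(Bands numbered youngest = 1 to oldest = 6.)
— Period 1 —
Births: 2080 × 0.38 = 790
Band 2: 1750 × 0.981 = 1717
Band 3: 220 × 0.977 = 215
Band 4: 2080 × 0.971 = 2020
Band 5: 990 × 0.972 = 962
Band 6: 710 × 0.934 + 930 × 0.417 = 663 + 388 = 1051
Net migration: Band 6 − 55 → 996
End of period: [790, 1717, 215, 2020, 962, 996]
— Period 2 —
Births: 215 × 0.38 = 82
Band 2: 790 × 0.981 = 775
Band 3: 1717 × 0.977 = 1678
Band 4: 215 × 0.971 = 209
Band 5: 2020 × 0.972 = 1963
Band 6: 962 × 0.934 + 996 × 0.417 = 899 + 415 = 1314
Net migration: Band 6 − 55 → 1259
End of period: [82, 775, 1678, 209, 1963, 1259]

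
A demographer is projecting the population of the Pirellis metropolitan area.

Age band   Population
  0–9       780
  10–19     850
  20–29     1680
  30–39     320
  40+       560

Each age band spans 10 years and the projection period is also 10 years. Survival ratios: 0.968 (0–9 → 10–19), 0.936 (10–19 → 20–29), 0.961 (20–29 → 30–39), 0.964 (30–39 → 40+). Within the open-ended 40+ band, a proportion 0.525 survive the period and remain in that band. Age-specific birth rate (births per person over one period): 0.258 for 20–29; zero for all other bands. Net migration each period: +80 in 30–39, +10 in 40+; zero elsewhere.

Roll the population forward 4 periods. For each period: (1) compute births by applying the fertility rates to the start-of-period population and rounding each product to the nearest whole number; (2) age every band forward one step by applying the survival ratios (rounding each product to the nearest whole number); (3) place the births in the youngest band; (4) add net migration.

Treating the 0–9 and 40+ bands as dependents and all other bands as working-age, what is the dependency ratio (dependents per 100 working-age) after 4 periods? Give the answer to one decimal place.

222.1

Let band 1 be 0–9 through band 5 = 40+.
Period 1:
Births: 1680 × 0.258 = 433
Band 2: 780 × 0.968 = 755
Band 3: 850 × 0.936 = 796
Band 4: 1680 × 0.961 = 1614
Band 5: 320 × 0.964 + 560 × 0.525 = 308 + 294 = 602
Net migration: Band 4 + 80 → 1694; Band 5 + 10 → 612
Population now: 0–9=433, 10–19=755, 20–29=796, 30–39=1694, 40+=612
Period 2:
Births: 796 × 0.258 = 205
Band 2: 433 × 0.968 = 419
Band 3: 755 × 0.936 = 707
Band 4: 796 × 0.961 = 765
Band 5: 1694 × 0.964 + 612 × 0.525 = 1633 + 321 = 1954
Net migration: Band 4 + 80 → 845; Band 5 + 10 → 1964
Population now: 0–9=205, 10–19=419, 20–29=707, 30–39=845, 40+=1964
Period 3:
Births: 707 × 0.258 = 182
Band 2: 205 × 0.968 = 198
Band 3: 419 × 0.936 = 392
Band 4: 707 × 0.961 = 679
Band 5: 845 × 0.964 + 1964 × 0.525 = 815 + 1031 = 1846
Net migration: Band 4 + 80 → 759; Band 5 + 10 → 1856
Population now: 0–9=182, 10–19=198, 20–29=392, 30–39=759, 40+=1856
Period 4:
Births: 392 × 0.258 = 101
Band 2: 182 × 0.968 = 176
Band 3: 198 × 0.936 = 185
Band 4: 392 × 0.961 = 377
Band 5: 759 × 0.964 + 1856 × 0.525 = 732 + 974 = 1706
Net migration: Band 4 + 80 → 457; Band 5 + 10 → 1716
Population now: 0–9=101, 10–19=176, 20–29=185, 30–39=457, 40+=1716
Dependents (band 0–9 + band 40+) = 101 + 1716 = 1817; working-age = 818; ratio = 1817/818 × 100 = 222.1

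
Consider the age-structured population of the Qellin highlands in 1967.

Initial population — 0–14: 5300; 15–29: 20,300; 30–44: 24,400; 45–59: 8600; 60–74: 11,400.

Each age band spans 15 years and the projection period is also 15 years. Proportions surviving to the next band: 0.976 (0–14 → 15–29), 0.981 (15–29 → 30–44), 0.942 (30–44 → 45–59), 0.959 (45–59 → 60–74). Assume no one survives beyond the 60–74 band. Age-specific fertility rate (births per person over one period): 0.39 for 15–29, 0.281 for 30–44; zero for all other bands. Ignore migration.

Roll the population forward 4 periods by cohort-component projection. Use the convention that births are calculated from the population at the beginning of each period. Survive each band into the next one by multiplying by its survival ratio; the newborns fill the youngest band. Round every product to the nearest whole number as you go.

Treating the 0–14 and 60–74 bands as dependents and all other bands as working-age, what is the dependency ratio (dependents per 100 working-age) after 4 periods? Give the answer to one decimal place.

41.7

[period 1]
Births: 20300 × 0.39 = 7917  |  24400 × 0.281 = 6856 → 14773
15–29: 5300 × 0.976 = 5173
30–44: 20300 × 0.981 = 19914
45–59: 24400 × 0.942 = 22985
60–74: 8600 × 0.959 = 8247
End of period: [14773, 5173, 19914, 22985, 8247]
[period 2]
Births: 5173 × 0.39 = 2017  |  19914 × 0.281 = 5596 → 7613
15–29: 14773 × 0.976 = 14418
30–44: 5173 × 0.981 = 5075
45–59: 19914 × 0.942 = 18759
60–74: 22985 × 0.959 = 22043
End of period: [7613, 14418, 5075, 18759, 22043]
[period 3]
Births: 14418 × 0.39 = 5623  |  5075 × 0.281 = 1426 → 7049
15–29: 7613 × 0.976 = 7430
30–44: 14418 × 0.981 = 14144
45–59: 5075 × 0.942 = 4781
60–74: 18759 × 0.959 = 17990
End of period: [7049, 7430, 14144, 4781, 17990]
[period 4]
Births: 7430 × 0.39 = 2898  |  14144 × 0.281 = 3974 → 6872
15–29: 7049 × 0.976 = 6880
30–44: 7430 × 0.981 = 7289
45–59: 14144 × 0.942 = 13324
60–74: 4781 × 0.959 = 4585
End of period: [6872, 6880, 7289, 13324, 4585]
Dependents (band 0–14 + band 60–74) = 6872 + 4585 = 11457; working-age = 27493; ratio = 11457/27493 × 100 = 41.7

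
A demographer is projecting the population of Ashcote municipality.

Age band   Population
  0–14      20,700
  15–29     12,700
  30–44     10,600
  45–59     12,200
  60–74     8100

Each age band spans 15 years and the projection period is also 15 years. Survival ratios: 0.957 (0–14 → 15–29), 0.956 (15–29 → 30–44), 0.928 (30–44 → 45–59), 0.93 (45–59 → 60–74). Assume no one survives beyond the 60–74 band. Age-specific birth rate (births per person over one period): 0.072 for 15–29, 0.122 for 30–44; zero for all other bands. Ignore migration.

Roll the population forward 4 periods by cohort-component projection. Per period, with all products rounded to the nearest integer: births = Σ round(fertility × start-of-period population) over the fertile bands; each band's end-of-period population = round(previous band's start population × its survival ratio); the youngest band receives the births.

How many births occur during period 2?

2907

Period 1:
Births: 12700 × 0.072 = 914  |  10600 × 0.122 = 1293 ⇒ total 2207
15–29: 20700 × 0.957 = 19810
30–44: 12700 × 0.956 = 12141
45–59: 10600 × 0.928 = 9837
60–74: 12200 × 0.93 = 11346
→ [2207, 19810, 12141, 9837, 11346]
Period 2:
Births: 19810 × 0.072 = 1426  |  12141 × 0.122 = 1481 ⇒ total 2907
15–29: 2207 × 0.957 = 2112
30–44: 19810 × 0.956 = 18938
45–59: 12141 × 0.928 = 11267
60–74: 9837 × 0.93 = 9148
→ [2907, 2112, 18938, 11267, 9148]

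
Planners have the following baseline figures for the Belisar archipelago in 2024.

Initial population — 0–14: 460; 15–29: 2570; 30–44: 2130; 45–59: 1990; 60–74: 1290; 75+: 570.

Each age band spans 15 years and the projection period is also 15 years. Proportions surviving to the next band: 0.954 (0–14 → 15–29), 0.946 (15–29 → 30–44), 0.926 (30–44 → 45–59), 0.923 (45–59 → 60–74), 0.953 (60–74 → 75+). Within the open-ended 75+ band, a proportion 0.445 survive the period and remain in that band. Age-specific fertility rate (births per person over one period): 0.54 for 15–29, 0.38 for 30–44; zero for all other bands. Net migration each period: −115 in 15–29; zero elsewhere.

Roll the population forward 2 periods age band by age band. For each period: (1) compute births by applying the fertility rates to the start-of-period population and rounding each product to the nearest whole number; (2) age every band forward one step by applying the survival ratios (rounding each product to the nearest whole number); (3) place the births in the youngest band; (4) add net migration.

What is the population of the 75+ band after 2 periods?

— Period 1 —
Births: 2570 × 0.54 = 1388, 2130 × 0.38 = 809 — total 2197
15–29: 460 × 0.954 = 439
30–44: 2570 × 0.946 = 2431
45–59: 2130 × 0.926 = 1972
60–74: 1990 × 0.923 = 1837
75+: 1290 × 0.953 + 570 × 0.445 = 1229 + 254 = 1483
Net migration: 15–29 − 115 → 324
End of period: [2197, 324, 2431, 1972, 1837, 1483]
— Period 2 —
Births: 324 × 0.54 = 175, 2431 × 0.38 = 924 — total 1099
15–29: 2197 × 0.954 = 2096
30–44: 324 × 0.946 = 307
45–59: 2431 × 0.926 = 2251
60–74: 1972 × 0.923 = 1820
75+: 1837 × 0.953 + 1483 × 0.445 = 1751 + 660 = 2411
Net migration: 15–29 − 115 → 1981
End of period: [1099, 1981, 307, 2251, 1820, 2411]

2411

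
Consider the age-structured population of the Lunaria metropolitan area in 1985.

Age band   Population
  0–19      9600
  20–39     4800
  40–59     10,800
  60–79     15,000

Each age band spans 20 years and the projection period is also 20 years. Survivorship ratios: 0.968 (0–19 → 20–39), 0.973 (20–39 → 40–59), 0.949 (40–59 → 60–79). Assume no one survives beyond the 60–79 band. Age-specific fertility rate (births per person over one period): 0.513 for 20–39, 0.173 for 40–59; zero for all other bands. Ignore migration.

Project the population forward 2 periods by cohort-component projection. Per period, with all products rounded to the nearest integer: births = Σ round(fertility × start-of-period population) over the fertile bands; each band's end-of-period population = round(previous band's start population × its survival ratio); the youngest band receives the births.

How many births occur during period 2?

[period 1]
Births: 4800 × 0.513 = 2462 ; 10800 × 0.173 = 1868 ⇒ total 4330
20–39: 9600 × 0.968 = 9293
40–59: 4800 × 0.973 = 4670
60–79: 10800 × 0.949 = 10249
→ [4330, 9293, 4670, 10249]
[period 2]
Births: 9293 × 0.513 = 4767 ; 4670 × 0.173 = 808 ⇒ total 5575
20–39: 4330 × 0.968 = 4191
40–59: 9293 × 0.973 = 9042
60–79: 4670 × 0.949 = 4432
→ [5575, 4191, 9042, 4432]

5575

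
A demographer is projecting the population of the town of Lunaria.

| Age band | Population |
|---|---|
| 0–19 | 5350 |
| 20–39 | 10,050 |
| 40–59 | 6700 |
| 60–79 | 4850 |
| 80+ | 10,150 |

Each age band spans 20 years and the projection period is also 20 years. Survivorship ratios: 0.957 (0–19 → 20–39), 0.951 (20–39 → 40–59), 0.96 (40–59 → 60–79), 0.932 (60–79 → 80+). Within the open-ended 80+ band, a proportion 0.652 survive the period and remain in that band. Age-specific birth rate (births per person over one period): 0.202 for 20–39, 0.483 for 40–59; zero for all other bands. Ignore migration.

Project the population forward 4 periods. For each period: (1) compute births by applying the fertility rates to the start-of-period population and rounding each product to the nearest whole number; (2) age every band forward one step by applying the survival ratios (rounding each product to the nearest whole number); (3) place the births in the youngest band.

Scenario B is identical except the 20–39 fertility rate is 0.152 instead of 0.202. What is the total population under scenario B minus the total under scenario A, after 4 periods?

-1510

Period 1:
Births: 10050 × 0.202 = 2030, 6700 × 0.483 = 3236 — total 5266
20–39: 5350 × 0.957 = 5120
40–59: 10050 × 0.951 = 9558
60–79: 6700 × 0.96 = 6432
80+: 4850 × 0.932 + 10150 × 0.652 = 4520 + 6618 = 11138
Population now: 0–19=5266, 20–39=5120, 40–59=9558, 60–79=6432, 80+=11138
Period 2:
Births: 5120 × 0.202 = 1034, 9558 × 0.483 = 4617 — total 5651
20–39: 5266 × 0.957 = 5040
40–59: 5120 × 0.951 = 4869
60–79: 9558 × 0.96 = 9176
80+: 6432 × 0.932 + 11138 × 0.652 = 5995 + 7262 = 13257
Population now: 0–19=5651, 20–39=5040, 40–59=4869, 60–79=9176, 80+=13257
Period 3:
Births: 5040 × 0.202 = 1018, 4869 × 0.483 = 2352 — total 3370
20–39: 5651 × 0.957 = 5408
40–59: 5040 × 0.951 = 4793
60–79: 4869 × 0.96 = 4674
80+: 9176 × 0.932 + 13257 × 0.652 = 8552 + 8644 = 17196
Population now: 0–19=3370, 20–39=5408, 40–59=4793, 60–79=4674, 80+=17196
Period 4:
Births: 5408 × 0.202 = 1092, 4793 × 0.483 = 2315 — total 3407
20–39: 3370 × 0.957 = 3225
40–59: 5408 × 0.951 = 5143
60–79: 4793 × 0.96 = 4601
80+: 4674 × 0.932 + 17196 × 0.652 = 4356 + 11212 = 15568
Population now: 0–19=3407, 20–39=3225, 40–59=5143, 60–79=4601, 80+=15568
Scenario A total after 4 periods: 31944
Scenario B projection —
Period 1:
Births: 10050 × 0.152 = 1528, 6700 × 0.483 = 3236 — total 4764
20–39: 5350 × 0.957 = 5120
40–59: 10050 × 0.951 = 9558
60–79: 6700 × 0.96 = 6432
80+: 4850 × 0.932 + 10150 × 0.652 = 4520 + 6618 = 11138
Population now: 0–19=4764, 20–39=5120, 40–59=9558, 60–79=6432, 80+=11138
Period 2:
Births: 5120 × 0.152 = 778, 9558 × 0.483 = 4617 — total 5395
20–39: 4764 × 0.957 = 4559
40–59: 5120 × 0.951 = 4869
60–79: 9558 × 0.96 = 9176
80+: 6432 × 0.932 + 11138 × 0.652 = 5995 + 7262 = 13257
Population now: 0–19=5395, 20–39=4559, 40–59=4869, 60–79=9176, 80+=13257
Period 3:
Births: 4559 × 0.152 = 693, 4869 × 0.483 = 2352 — total 3045
20–39: 5395 × 0.957 = 5163
40–59: 4559 × 0.951 = 4336
60–79: 4869 × 0.96 = 4674
80+: 9176 × 0.932 + 13257 × 0.652 = 8552 + 8644 = 17196
Population now: 0–19=3045, 20–39=5163, 40–59=4336, 60–79=4674, 80+=17196
Period 4:
Births: 5163 × 0.152 = 785, 4336 × 0.483 = 2094 — total 2879
20–39: 3045 × 0.957 = 2914
40–59: 5163 × 0.951 = 4910
60–79: 4336 × 0.96 = 4163
80+: 4674 × 0.932 + 17196 × 0.652 = 4356 + 11212 = 15568
Population now: 0–19=2879, 20–39=2914, 40–59=4910, 60–79=4163, 80+=15568
Scenario B total after 4 periods: 30434
Difference B − A = 30434 − 31944 = -1510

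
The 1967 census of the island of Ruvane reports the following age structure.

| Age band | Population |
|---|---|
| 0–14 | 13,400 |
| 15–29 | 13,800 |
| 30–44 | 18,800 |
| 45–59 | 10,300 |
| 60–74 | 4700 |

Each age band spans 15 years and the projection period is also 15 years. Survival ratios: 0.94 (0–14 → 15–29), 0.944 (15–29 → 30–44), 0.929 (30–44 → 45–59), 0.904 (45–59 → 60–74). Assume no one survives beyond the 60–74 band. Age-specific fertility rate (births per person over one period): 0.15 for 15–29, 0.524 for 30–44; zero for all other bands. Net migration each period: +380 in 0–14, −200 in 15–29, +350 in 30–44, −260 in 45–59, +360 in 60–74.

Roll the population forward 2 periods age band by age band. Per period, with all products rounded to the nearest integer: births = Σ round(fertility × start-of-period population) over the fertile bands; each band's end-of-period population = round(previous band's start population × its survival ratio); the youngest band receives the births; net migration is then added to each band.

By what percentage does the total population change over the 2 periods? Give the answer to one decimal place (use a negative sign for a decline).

— Period 1 —
Births: 13800 × 0.15 = 2070 ; 18800 × 0.524 = 9851 → 11921
15–29: 13400 × 0.94 = 12596
30–44: 13800 × 0.944 = 13027
45–59: 18800 × 0.929 = 17465
60–74: 10300 × 0.904 = 9311
Net migration: 0–14 + 380 → 12301; 15–29 − 200 → 12396; 30–44 + 350 → 13377; 45–59 − 260 → 17205; 60–74 + 360 → 9671
Population now: 0–14=12301, 15–29=12396, 30–44=13377, 45–59=17205, 60–74=9671
— Period 2 —
Births: 12396 × 0.15 = 1859 ; 13377 × 0.524 = 7010 → 8869
15–29: 12301 × 0.94 = 11563
30–44: 12396 × 0.944 = 11702
45–59: 13377 × 0.929 = 12427
60–74: 17205 × 0.904 = 15553
Net migration: 0–14 + 380 → 9249; 15–29 − 200 → 11363; 30–44 + 350 → 12052; 45–59 − 260 → 12167; 60–74 + 360 → 15913
Population now: 0–14=9249, 15–29=11363, 30–44=12052, 45–59=12167, 60–74=15913
Total: 61000 → 60744; change = -256; percentage change = -0.4%

-0.4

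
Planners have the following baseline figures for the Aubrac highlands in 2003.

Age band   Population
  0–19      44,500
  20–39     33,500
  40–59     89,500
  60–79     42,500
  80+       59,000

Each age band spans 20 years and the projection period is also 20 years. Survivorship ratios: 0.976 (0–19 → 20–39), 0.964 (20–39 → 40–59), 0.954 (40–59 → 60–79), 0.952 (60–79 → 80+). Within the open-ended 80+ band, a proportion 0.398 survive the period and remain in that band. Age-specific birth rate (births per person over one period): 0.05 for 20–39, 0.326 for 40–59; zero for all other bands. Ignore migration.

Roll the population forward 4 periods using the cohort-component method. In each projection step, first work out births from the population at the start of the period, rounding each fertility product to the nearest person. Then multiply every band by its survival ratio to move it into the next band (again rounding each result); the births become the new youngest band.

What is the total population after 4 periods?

131121

— Period 1 —
Births: 33500 × 0.05 = 1675, 89500 × 0.326 = 29177 → total 30852
20–39: 44500 × 0.976 = 43432
40–59: 33500 × 0.964 = 32294
60–79: 89500 × 0.954 = 85383
80+: 42500 × 0.952 + 59000 × 0.398 = 40460 + 23482 = 63942
Giving 30852 / 43432 / 32294 / 85383 / 63942.
— Period 2 —
Births: 43432 × 0.05 = 2172, 32294 × 0.326 = 10528 → total 12700
20–39: 30852 × 0.976 = 30112
40–59: 43432 × 0.964 = 41868
60–79: 32294 × 0.954 = 30808
80+: 85383 × 0.952 + 63942 × 0.398 = 81285 + 25449 = 106734
Giving 12700 / 30112 / 41868 / 30808 / 106734.
— Period 3 —
Births: 30112 × 0.05 = 1506, 41868 × 0.326 = 13649 → total 15155
20–39: 12700 × 0.976 = 12395
40–59: 30112 × 0.964 = 29028
60–79: 41868 × 0.954 = 39942
80+: 30808 × 0.952 + 106734 × 0.398 = 29329 + 42480 = 71809
Giving 15155 / 12395 / 29028 / 39942 / 71809.
— Period 4 —
Births: 12395 × 0.05 = 620, 29028 × 0.326 = 9463 → total 10083
20–39: 15155 × 0.976 = 14791
40–59: 12395 × 0.964 = 11949
60–79: 29028 × 0.954 = 27693
80+: 39942 × 0.952 + 71809 × 0.398 = 38025 + 28580 = 66605
Giving 10083 / 14791 / 11949 / 27693 / 66605.
Total after period 4: 10083 + 14791 + 11949 + 27693 + 66605 = 131121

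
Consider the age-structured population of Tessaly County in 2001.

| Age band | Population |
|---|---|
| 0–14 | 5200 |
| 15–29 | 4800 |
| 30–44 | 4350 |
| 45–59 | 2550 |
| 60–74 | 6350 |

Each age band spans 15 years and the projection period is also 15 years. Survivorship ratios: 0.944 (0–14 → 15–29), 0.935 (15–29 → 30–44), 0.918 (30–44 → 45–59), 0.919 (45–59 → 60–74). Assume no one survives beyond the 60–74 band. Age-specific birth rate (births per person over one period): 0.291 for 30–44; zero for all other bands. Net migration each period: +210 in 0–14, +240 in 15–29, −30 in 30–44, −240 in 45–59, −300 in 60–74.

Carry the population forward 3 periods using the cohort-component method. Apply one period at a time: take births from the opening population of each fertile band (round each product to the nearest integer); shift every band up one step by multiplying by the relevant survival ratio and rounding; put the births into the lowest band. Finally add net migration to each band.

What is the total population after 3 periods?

12154

Period 1.
Births: 4350 * 0.291 = 1266
15–29: 5200 * 0.944 = 4909
30–44: 4800 * 0.935 = 4488
45–59: 4350 * 0.918 = 3993
60–74: 2550 * 0.919 = 2343
Net migration: 0–14 + 210 → 1476; 15–29 + 240 → 5149; 30–44 − 30 → 4458; 45–59 − 240 → 3753; 60–74 − 300 → 2043
Giving 1476 / 5149 / 4458 / 3753 / 2043.
Period 2.
Births: 4458 * 0.291 = 1297
15–29: 1476 * 0.944 = 1393
30–44: 5149 * 0.935 = 4814
45–59: 4458 * 0.918 = 4092
60–74: 3753 * 0.919 = 3449
Net migration: 0–14 + 210 → 1507; 15–29 + 240 → 1633; 30–44 − 30 → 4784; 45–59 − 240 → 3852; 60–74 − 300 → 3149
Giving 1507 / 1633 / 4784 / 3852 / 3149.
Period 3.
Births: 4784 * 0.291 = 1392
15–29: 1507 * 0.944 = 1423
30–44: 1633 * 0.935 = 1527
45–59: 4784 * 0.918 = 4392
60–74: 3852 * 0.919 = 3540
Net migration: 0–14 + 210 → 1602; 15–29 + 240 → 1663; 30–44 − 30 → 1497; 45–59 − 240 → 4152; 60–74 − 300 → 3240
Giving 1602 / 1663 / 1497 / 4152 / 3240.
Total after period 3: 1602 + 1663 + 1497 + 4152 + 3240 = 12154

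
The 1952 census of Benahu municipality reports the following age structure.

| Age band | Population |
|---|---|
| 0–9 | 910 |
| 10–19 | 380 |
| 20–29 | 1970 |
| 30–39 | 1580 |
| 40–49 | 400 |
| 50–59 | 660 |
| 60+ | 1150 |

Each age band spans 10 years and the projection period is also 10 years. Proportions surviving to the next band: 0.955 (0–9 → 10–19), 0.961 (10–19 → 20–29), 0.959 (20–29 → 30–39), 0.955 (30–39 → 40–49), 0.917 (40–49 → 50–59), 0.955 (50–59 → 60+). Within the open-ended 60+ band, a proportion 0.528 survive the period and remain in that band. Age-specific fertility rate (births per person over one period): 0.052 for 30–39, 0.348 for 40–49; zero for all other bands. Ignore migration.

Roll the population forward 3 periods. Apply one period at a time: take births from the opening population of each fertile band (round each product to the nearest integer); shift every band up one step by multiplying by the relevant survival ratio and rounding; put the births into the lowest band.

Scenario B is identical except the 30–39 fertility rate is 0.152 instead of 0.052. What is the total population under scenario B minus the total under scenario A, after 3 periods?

360

Let group 1 be 0–9 through group 7 = 60+.
Period 1.
Births: 1580 × 0.052 = 82 ; 400 × 0.348 = 139 — total 221
Group 2: 910 × 0.955 = 869
Group 3: 380 × 0.961 = 365
Group 4: 1970 × 0.959 = 1889
Group 5: 1580 × 0.955 = 1509
Group 6: 400 × 0.917 = 367
Group 7: 660 × 0.955 + 1150 × 0.528 = 630 + 607 = 1237
→ [221, 869, 365, 1889, 1509, 367, 1237]
Period 2.
Births: 1889 × 0.052 = 98 ; 1509 × 0.348 = 525 — total 623
Group 2: 221 × 0.955 = 211
Group 3: 869 × 0.961 = 835
Group 4: 365 × 0.959 = 350
Group 5: 1889 × 0.955 = 1804
Group 6: 1509 × 0.917 = 1384
Group 7: 367 × 0.955 + 1237 × 0.528 = 350 + 653 = 1003
→ [623, 211, 835, 350, 1804, 1384, 1003]
Period 3.
Births: 350 × 0.052 = 18 ; 1804 × 0.348 = 628 — total 646
Group 2: 623 × 0.955 = 595
Group 3: 211 × 0.961 = 203
Group 4: 835 × 0.959 = 801
Group 5: 350 × 0.955 = 334
Group 6: 1804 × 0.917 = 1654
Group 7: 1384 × 0.955 + 1003 × 0.528 = 1322 + 530 = 1852
→ [646, 595, 203, 801, 334, 1654, 1852]
Scenario A total after 3 periods: 6085
Scenario B projection —
Period 1.
Births: 1580 × 0.152 = 240 ; 400 × 0.348 = 139 — total 379
Group 2: 910 × 0.955 = 869
Group 3: 380 × 0.961 = 365
Group 4: 1970 × 0.959 = 1889
Group 5: 1580 × 0.955 = 1509
Group 6: 400 × 0.917 = 367
Group 7: 660 × 0.955 + 1150 × 0.528 = 630 + 607 = 1237
→ [379, 869, 365, 1889, 1509, 367, 1237]
Period 2.
Births: 1889 × 0.152 = 287 ; 1509 × 0.348 = 525 — total 812
Group 2: 379 × 0.955 = 362
Group 3: 869 × 0.961 = 835
Group 4: 365 × 0.959 = 350
Group 5: 1889 × 0.955 = 1804
Group 6: 1509 × 0.917 = 1384
Group 7: 367 × 0.955 + 1237 × 0.528 = 350 + 653 = 1003
→ [812, 362, 835, 350, 1804, 1384, 1003]
Period 3.
Births: 350 × 0.152 = 53 ; 1804 × 0.348 = 628 — total 681
Group 2: 812 × 0.955 = 775
Group 3: 362 × 0.961 = 348
Group 4: 835 × 0.959 = 801
Group 5: 350 × 0.955 = 334
Group 6: 1804 × 0.917 = 1654
Group 7: 1384 × 0.955 + 1003 × 0.528 = 1322 + 530 = 1852
→ [681, 775, 348, 801, 334, 1654, 1852]
Scenario B total after 3 periods: 6445
Difference B − A = 6445 − 6085 = 360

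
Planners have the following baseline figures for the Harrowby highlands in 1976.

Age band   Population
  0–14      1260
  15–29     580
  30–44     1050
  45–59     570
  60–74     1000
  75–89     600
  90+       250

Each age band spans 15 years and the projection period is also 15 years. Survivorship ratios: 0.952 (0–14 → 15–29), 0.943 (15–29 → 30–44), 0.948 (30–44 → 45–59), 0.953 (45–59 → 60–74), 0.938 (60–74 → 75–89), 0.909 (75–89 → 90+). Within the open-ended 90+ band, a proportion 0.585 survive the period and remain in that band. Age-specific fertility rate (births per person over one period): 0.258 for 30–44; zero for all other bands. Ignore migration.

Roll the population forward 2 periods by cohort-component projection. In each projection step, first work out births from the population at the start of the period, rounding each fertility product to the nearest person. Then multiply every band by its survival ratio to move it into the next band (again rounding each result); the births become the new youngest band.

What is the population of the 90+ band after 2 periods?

1257

Period 1.
Births: 1050 × 0.258 = 271
15–29: 1260 × 0.952 = 1200
30–44: 580 × 0.943 = 547
45–59: 1050 × 0.948 = 995
60–74: 570 × 0.953 = 543
75–89: 1000 × 0.938 = 938
90+: 600 × 0.909 + 250 × 0.585 = 545 + 146 = 691
Giving 271 / 1200 / 547 / 995 / 543 / 938 / 691.
Period 2.
Births: 547 × 0.258 = 141
15–29: 271 × 0.952 = 258
30–44: 1200 × 0.943 = 1132
45–59: 547 × 0.948 = 519
60–74: 995 × 0.953 = 948
75–89: 543 × 0.938 = 509
90+: 938 × 0.909 + 691 × 0.585 = 853 + 404 = 1257
Giving 141 / 258 / 1132 / 519 / 948 / 509 / 1257.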